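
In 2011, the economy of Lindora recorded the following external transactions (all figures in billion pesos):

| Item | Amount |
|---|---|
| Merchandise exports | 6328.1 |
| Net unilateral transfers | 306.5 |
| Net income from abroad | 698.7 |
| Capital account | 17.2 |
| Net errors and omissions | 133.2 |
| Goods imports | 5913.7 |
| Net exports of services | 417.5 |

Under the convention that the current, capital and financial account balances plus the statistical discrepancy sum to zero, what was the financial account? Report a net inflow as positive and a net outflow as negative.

-1987.5

Goods balance = 6328.1 - 5913.7 = 414.4
Services balance = 417.5
Trade balance (goods + services) = 414.4 + 417.5 = 831.9
Net primary income = 698.7
Net secondary income = 306.5
Current account = 831.9 + 698.7 + 306.5 = 1837.1
Financial account = -(1837.1 + 17.2 + 133.2) = -1987.5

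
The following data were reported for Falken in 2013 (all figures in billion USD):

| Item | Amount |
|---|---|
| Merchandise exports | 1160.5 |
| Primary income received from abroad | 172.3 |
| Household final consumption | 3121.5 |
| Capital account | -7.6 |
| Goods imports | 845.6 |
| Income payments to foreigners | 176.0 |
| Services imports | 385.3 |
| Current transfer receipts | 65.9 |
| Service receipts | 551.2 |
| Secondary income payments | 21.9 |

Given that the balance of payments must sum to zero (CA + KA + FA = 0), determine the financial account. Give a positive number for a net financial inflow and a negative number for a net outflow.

-513.5

Goods balance = 1160.5 - 845.6 = 314.9
Services balance = 551.2 - 385.3 = 165.9
Trade balance (goods + services) = 314.9 + 165.9 = 480.8
Net primary income = 172.3 - 176.0 = -3.7
Net secondary income = 65.9 - 21.9 = 44.0
Current account = 480.8 + (-3.7) + 44.0 = 521.1
Financial account = -(521.1 + (-7.6)) = -513.5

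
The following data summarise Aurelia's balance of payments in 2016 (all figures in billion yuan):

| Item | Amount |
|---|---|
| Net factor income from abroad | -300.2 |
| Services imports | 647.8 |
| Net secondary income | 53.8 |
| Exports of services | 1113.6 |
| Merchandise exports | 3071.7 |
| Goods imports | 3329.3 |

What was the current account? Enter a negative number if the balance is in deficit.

Goods balance = 3071.7 - 3329.3 = -257.6
Services balance = 1113.6 - 647.8 = 465.8
Trade balance (goods + services) = -257.6 + 465.8 = 208.2
Net primary income = -300.2
Net secondary income = 53.8
Current account = 208.2 + (-300.2) + 53.8 = -38.2

-38.2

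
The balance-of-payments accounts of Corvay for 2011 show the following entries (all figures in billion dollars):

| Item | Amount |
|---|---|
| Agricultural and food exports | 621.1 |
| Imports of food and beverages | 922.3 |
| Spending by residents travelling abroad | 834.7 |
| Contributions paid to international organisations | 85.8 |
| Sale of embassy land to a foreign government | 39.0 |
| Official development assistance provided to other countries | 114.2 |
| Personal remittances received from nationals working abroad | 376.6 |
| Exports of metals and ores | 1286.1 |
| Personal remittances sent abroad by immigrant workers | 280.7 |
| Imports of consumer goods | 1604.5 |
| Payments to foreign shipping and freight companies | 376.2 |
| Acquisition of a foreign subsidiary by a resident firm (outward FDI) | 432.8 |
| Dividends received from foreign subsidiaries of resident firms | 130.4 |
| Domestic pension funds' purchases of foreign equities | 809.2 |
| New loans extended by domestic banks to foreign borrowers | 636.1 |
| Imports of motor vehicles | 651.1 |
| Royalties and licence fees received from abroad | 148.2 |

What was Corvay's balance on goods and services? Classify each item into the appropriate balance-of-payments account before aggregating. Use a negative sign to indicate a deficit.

-2333.4

Goods: -1604.5 + 1286.1 - 922.3 - 651.1 + 621.1 = -1270.7
Services: -376.2 - 834.7 + 148.2 = -1062.7
Trade balance = -1270.7 + (-1062.7) = -2333.4
(Excluded from the trade balance — secondary income: contributions paid to international organisations 85.8, official development assistance provided to other countries 114.2, personal remittances received from nationals working abroad 376.6, personal remittances sent abroad by immigrant workers 280.7; capital account: sale of embassy land to a foreign government 39.0; financial account: acquisition of a foreign subsidiary by a resident firm (outward FDI) 432.8, domestic pension funds' purchases of foreign equities 809.2, new loans extended by domestic banks to foreign borrowers 636.1; primary income: dividends received from foreign subsidiaries of resident firms 130.4.)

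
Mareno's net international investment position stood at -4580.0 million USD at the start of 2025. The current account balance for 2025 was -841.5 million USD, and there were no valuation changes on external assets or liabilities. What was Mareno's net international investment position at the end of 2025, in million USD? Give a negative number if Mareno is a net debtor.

-5421.5

With no valuation effects, change in NIIP = current account = -841.5
End-of-year NIIP = -4580.0 + (-841.5) = -5421.5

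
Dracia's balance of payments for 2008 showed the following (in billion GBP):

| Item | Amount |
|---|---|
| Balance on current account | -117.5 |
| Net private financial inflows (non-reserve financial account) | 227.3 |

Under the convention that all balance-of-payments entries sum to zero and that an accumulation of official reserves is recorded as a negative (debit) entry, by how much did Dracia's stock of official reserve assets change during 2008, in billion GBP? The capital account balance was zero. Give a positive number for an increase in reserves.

109.8

Official reserve transactions balance = -((-117.5) + 227.3) = -109.8
An accumulation of reserves is recorded as a debit (negative entry), so the change in the stock of reserves is the negative of that balance.
Change in official reserves = -(-109.8) = 109.8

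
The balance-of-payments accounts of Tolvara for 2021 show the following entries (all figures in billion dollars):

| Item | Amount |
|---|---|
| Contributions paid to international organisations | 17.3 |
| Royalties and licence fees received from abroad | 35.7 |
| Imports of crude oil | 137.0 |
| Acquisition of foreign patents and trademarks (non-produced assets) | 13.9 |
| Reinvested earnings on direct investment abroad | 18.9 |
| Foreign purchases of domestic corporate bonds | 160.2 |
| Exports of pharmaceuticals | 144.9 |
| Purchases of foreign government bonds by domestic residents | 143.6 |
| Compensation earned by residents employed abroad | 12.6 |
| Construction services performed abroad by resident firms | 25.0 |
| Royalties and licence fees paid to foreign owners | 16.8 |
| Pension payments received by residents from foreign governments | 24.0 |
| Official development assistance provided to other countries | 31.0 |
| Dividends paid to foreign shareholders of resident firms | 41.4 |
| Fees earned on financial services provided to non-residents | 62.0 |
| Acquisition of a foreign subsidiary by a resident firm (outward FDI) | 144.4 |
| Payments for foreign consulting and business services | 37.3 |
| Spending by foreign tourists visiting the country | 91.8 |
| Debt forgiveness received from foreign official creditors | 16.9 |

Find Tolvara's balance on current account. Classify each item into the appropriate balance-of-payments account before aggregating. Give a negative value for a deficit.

Goods: -137.0 + 144.9 = 7.9
Services: -16.8 + 91.8 - 37.3 + 25.0 + 35.7 + 62.0 = 160.4
Primary income: 18.9 + 12.6 - 41.4 = -9.9
Secondary income: 24.0 - 17.3 - 31.0 = -24.3
Current account = 7.9 + 160.4 + (-9.9) + (-24.3) = 134.1
(Excluded from the current account — capital account: acquisition of foreign patents and trademarks (non-produced assets) 13.9, debt forgiveness received from foreign official creditors 16.9; financial account: foreign purchases of domestic corporate bonds 160.2, purchases of foreign government bonds by domestic residents 143.6, acquisition of a foreign subsidiary by a resident firm (outward FDI) 144.4.)

134.1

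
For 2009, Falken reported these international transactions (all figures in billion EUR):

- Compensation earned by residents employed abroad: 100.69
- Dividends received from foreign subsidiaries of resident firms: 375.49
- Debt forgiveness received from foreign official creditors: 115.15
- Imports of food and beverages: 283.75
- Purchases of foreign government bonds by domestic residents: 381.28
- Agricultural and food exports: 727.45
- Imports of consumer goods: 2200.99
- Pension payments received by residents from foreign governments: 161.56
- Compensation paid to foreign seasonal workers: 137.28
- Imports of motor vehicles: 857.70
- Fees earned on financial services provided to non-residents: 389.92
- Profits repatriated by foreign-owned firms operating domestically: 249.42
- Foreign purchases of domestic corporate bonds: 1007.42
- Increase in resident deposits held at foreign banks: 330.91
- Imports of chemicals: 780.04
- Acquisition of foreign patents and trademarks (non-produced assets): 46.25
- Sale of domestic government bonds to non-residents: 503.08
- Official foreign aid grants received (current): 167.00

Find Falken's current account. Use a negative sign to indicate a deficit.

-2587.07

Goods: -857.70 + 727.45 - 2200.99 - 283.75 - 780.04 = -3395.03
Services: 389.92
Primary income: 375.49 - 249.42 + 100.69 - 137.28 = 89.48
Secondary income: 161.56 + 167.00 = 328.56
Current account = (-3395.03) + 389.92 + 89.48 + 328.56 = -2587.07
(Excluded from the current account — capital account: debt forgiveness received from foreign official creditors 115.15, acquisition of foreign patents and trademarks (non-produced assets) 46.25; financial account: purchases of foreign government bonds by domestic residents 381.28, foreign purchases of domestic corporate bonds 1007.42, increase in resident deposits held at foreign banks 330.91, sale of domestic government bonds to non-residents 503.08.)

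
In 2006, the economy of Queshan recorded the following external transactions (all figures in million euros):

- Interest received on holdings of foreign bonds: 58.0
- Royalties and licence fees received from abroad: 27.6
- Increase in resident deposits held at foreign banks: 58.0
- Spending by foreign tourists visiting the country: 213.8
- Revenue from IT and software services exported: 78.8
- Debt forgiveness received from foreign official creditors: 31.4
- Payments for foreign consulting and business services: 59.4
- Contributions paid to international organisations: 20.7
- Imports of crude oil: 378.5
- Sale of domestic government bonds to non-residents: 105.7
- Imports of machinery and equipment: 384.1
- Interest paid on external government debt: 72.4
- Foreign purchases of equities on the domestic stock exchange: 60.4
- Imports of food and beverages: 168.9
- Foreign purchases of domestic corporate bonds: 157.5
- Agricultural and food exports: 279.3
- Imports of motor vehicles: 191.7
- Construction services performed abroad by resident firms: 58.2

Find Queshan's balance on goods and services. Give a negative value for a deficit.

-524.9

Goods: -168.9 - 384.1 + 279.3 - 191.7 - 378.5 = -843.9
Services: 213.8 + 78.8 - 59.4 + 58.2 + 27.6 = 319.0
Trade balance = -843.9 + 319.0 = -524.9
(Excluded from the trade balance — primary income: interest received on holdings of foreign bonds 58.0, interest paid on external government debt 72.4; financial account: increase in resident deposits held at foreign banks 58.0, sale of domestic government bonds to non-residents 105.7, foreign purchases of equities on the domestic stock exchange 60.4, foreign purchases of domestic corporate bonds 157.5; capital account: debt forgiveness received from foreign official creditors 31.4; secondary income: contributions paid to international organisations 20.7.)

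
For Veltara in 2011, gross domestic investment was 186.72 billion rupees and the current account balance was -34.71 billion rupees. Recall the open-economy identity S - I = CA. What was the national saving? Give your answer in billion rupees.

S - I = CA (net lending to the rest of the world).
S = I + CA = 186.72 + (-34.71) = 152.01

152.01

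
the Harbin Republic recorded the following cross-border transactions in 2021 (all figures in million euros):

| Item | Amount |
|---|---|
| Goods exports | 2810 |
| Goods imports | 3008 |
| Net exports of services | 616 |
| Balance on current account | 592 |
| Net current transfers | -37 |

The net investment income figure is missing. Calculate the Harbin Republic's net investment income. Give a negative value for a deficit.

211

Current account = goods balance + services balance + net primary income + net secondary income
Sum of the known components = 381
Net investment income = CA - (known components) = 592 - 381 = 211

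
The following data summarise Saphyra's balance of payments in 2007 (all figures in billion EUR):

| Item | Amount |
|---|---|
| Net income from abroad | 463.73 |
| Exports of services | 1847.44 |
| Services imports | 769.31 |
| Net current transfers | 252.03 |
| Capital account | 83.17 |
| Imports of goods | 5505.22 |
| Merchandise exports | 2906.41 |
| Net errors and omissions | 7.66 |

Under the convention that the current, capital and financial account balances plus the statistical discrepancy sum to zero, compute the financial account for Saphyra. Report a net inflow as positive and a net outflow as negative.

Goods balance = 2906.41 - 5505.22 = -2598.81
Services balance = 1847.44 - 769.31 = 1078.13
Trade balance (goods + services) = -2598.81 + 1078.13 = -1520.68
Net primary income = 463.73
Net secondary income = 252.03
Current account = -1520.68 + 463.73 + 252.03 = -804.92
Financial account = -(-804.92 + 83.17 + 7.66) = 714.09

714.09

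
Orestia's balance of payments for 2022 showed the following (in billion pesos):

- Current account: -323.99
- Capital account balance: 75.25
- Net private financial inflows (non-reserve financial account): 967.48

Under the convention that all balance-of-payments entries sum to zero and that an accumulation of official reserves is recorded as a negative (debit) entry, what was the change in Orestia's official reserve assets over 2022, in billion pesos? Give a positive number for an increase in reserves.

718.74

Official reserve transactions balance = -((-323.99) + 75.25 + 967.48) = -718.74
An accumulation of reserves is recorded as a debit (negative entry), so the change in the stock of reserves is the negative of that balance.
Change in official reserves = -(-718.74) = 718.74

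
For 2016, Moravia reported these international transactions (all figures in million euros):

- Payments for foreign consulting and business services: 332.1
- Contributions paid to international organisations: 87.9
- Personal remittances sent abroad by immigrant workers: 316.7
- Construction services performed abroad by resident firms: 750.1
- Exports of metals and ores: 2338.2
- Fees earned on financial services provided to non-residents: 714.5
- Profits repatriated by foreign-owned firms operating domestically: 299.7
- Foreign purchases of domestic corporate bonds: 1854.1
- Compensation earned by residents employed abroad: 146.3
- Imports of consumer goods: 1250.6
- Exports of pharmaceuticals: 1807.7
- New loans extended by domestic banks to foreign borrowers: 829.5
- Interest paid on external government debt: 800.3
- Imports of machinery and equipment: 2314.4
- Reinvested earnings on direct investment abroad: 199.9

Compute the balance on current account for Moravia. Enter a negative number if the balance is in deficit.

Goods: 1807.7 - 1250.6 + 2338.2 - 2314.4 = 580.9
Services: 714.5 - 332.1 + 750.1 = 1132.5
Primary income: -800.3 + 199.9 - 299.7 + 146.3 = -753.8
Secondary income: -316.7 - 87.9 = -404.6
Current account = 580.9 + 1132.5 + (-753.8) + (-404.6) = 555.0
(Excluded from the current account — financial account: foreign purchases of domestic corporate bonds 1854.1, new loans extended by domestic banks to foreign borrowers 829.5.)

555.0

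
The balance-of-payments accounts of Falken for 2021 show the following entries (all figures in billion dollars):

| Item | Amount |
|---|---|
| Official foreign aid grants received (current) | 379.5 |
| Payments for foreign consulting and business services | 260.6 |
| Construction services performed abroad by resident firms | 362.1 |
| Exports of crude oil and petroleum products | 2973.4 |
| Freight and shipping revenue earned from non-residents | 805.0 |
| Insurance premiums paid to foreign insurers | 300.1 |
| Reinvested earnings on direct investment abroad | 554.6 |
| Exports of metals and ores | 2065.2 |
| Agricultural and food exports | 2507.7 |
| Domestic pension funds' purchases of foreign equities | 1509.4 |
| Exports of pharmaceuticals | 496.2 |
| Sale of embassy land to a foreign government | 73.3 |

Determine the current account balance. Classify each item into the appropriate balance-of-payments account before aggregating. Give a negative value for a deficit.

9583.0

Goods: 496.2 + 2065.2 + 2507.7 + 2973.4 = 8042.5
Services: -260.6 - 300.1 + 805.0 + 362.1 = 606.4
Primary income: 554.6
Secondary income: 379.5
Current account = 8042.5 + 606.4 + 554.6 + 379.5 = 9583.0
(Excluded from the current account — financial account: domestic pension funds' purchases of foreign equities 1509.4; capital account: sale of embassy land to a foreign government 73.3.)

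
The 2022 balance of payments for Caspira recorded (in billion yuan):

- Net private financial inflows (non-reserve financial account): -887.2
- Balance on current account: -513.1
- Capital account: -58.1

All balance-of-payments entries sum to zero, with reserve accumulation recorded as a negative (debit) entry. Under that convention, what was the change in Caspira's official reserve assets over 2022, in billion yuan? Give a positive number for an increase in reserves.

-1458.4

Official reserve transactions balance = -((-513.1) + (-58.1) + (-887.2)) = 1458.4
An accumulation of reserves is recorded as a debit (negative entry), so the change in the stock of reserves is the negative of that balance.
Change in official reserves = -(1458.4) = -1458.4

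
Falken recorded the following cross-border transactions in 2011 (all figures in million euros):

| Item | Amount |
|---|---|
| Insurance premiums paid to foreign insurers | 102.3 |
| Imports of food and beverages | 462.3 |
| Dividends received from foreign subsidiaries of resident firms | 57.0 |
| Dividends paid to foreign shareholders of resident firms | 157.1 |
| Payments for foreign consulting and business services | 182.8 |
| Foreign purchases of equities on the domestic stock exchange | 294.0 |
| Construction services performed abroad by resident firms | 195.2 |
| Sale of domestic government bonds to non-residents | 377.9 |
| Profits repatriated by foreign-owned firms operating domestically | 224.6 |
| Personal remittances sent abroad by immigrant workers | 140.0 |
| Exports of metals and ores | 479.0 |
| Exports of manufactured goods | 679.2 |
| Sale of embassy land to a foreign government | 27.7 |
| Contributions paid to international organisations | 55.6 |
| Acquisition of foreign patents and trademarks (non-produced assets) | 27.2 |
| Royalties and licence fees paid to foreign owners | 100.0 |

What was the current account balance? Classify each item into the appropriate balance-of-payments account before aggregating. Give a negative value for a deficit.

Goods: 479.0 + 679.2 - 462.3 = 695.9
Services: -182.8 + 195.2 - 100.0 - 102.3 = -189.9
Primary income: -224.6 + 57.0 - 157.1 = -324.7
Secondary income: -55.6 - 140.0 = -195.6
Current account = 695.9 + (-189.9) + (-324.7) + (-195.6) = -14.3
(Excluded from the current account — financial account: foreign purchases of equities on the domestic stock exchange 294.0, sale of domestic government bonds to non-residents 377.9; capital account: sale of embassy land to a foreign government 27.7, acquisition of foreign patents and trademarks (non-produced assets) 27.2.)

-14.3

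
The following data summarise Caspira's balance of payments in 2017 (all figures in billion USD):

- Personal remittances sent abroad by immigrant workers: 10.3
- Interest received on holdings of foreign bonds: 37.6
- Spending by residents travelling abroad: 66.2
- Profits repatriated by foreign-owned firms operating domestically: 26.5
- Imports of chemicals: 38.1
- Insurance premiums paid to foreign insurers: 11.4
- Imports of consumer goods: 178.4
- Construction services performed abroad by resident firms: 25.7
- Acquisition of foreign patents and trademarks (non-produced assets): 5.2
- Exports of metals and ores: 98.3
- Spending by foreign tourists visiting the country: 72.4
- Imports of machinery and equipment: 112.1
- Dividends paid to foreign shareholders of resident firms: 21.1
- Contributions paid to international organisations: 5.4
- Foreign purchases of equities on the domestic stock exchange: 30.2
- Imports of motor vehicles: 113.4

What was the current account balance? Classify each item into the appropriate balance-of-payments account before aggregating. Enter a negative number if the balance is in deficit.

Goods: -113.4 - 112.1 - 178.4 + 98.3 - 38.1 = -343.7
Services: 72.4 - 66.2 + 25.7 - 11.4 = 20.5
Primary income: -26.5 + 37.6 - 21.1 = -10.0
Secondary income: -5.4 - 10.3 = -15.7
Current account = (-343.7) + 20.5 + (-10.0) + (-15.7) = -348.9
(Excluded from the current account — capital account: acquisition of foreign patents and trademarks (non-produced assets) 5.2; financial account: foreign purchases of equities on the domestic stock exchange 30.2.)

-348.9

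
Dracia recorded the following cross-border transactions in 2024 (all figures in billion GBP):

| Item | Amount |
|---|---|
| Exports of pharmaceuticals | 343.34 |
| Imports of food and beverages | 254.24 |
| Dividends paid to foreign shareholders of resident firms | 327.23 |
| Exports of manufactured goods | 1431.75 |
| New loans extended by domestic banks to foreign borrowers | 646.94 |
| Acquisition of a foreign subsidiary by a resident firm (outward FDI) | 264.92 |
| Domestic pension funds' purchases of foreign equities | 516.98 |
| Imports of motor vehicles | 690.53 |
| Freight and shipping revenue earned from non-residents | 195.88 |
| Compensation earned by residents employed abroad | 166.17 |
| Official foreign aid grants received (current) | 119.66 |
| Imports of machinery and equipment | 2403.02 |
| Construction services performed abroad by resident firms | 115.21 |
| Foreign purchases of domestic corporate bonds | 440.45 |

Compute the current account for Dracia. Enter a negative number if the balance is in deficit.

Goods: -2403.02 + 1431.75 + 343.34 - 690.53 - 254.24 = -1572.70
Services: 115.21 + 195.88 = 311.09
Primary income: 166.17 - 327.23 = -161.06
Secondary income: 119.66
Current account = (-1572.70) + 311.09 + (-161.06) + 119.66 = -1303.01
(Excluded from the current account — financial account: new loans extended by domestic banks to foreign borrowers 646.94, acquisition of a foreign subsidiary by a resident firm (outward FDI) 264.92, domestic pension funds' purchases of foreign equities 516.98, foreign purchases of domestic corporate bonds 440.45.)

-1303.01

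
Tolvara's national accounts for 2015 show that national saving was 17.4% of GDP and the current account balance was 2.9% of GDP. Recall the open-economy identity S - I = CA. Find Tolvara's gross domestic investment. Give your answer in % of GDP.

14.5

I = S - CA = 17.4 - 2.9 = 14.5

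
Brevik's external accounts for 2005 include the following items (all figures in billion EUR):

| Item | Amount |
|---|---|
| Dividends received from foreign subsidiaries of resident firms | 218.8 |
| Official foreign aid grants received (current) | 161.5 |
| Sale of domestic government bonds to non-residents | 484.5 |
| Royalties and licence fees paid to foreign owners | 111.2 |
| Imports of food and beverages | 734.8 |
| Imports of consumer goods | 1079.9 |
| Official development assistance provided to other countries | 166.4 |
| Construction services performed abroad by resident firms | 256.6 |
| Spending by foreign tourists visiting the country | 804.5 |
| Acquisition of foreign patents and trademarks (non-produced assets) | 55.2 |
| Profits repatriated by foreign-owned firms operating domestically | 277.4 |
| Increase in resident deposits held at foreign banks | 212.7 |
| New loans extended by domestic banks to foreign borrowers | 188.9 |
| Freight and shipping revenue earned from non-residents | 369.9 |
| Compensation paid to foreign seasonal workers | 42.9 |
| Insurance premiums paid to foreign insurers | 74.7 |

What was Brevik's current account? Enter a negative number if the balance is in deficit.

Goods: -1079.9 - 734.8 = -1814.7
Services: 256.6 - 111.2 + 804.5 - 74.7 + 369.9 = 1245.1
Primary income: -277.4 - 42.9 + 218.8 = -101.5
Secondary income: 161.5 - 166.4 = -4.9
Current account = (-1814.7) + 1245.1 + (-101.5) + (-4.9) = -676.0
(Excluded from the current account — financial account: sale of domestic government bonds to non-residents 484.5, increase in resident deposits held at foreign banks 212.7, new loans extended by domestic banks to foreign borrowers 188.9; capital account: acquisition of foreign patents and trademarks (non-produced assets) 55.2.)

-676.0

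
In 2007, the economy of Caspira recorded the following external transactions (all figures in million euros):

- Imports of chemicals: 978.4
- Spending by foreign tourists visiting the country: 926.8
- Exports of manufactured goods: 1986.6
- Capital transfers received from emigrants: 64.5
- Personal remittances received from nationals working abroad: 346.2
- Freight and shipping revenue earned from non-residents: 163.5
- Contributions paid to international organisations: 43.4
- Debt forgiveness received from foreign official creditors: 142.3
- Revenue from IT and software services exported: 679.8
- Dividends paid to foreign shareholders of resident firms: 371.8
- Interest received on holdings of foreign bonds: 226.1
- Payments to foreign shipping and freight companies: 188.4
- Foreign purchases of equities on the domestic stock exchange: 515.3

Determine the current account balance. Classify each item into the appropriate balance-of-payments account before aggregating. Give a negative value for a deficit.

2747.0

Goods: -978.4 + 1986.6 = 1008.2
Services: 926.8 + 163.5 + 679.8 - 188.4 = 1581.7
Primary income: 226.1 - 371.8 = -145.7
Secondary income: 346.2 - 43.4 = 302.8
Current account = 1008.2 + 1581.7 + (-145.7) + 302.8 = 2747.0
(Excluded from the current account — capital account: capital transfers received from emigrants 64.5, debt forgiveness received from foreign official creditors 142.3; financial account: foreign purchases of equities on the domestic stock exchange 515.3.)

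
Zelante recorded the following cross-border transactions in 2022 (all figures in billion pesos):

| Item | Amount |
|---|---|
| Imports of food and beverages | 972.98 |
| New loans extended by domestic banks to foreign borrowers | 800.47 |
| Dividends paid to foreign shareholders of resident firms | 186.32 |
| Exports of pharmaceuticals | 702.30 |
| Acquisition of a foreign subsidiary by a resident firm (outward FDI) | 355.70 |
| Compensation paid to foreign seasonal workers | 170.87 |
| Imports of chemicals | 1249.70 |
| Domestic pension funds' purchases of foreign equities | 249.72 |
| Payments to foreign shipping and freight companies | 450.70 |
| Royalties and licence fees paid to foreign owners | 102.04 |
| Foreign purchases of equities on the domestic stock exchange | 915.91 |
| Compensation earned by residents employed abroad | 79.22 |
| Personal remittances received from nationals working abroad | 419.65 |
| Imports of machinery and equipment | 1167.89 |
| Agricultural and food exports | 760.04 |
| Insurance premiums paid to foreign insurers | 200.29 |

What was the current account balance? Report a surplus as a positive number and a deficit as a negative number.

-2539.58

Goods: -1167.89 + 702.30 - 1249.70 + 760.04 - 972.98 = -1928.23
Services: -200.29 - 102.04 - 450.70 = -753.03
Primary income: 79.22 - 170.87 - 186.32 = -277.97
Secondary income: 419.65
Current account = (-1928.23) + (-753.03) + (-277.97) + 419.65 = -2539.58
(Excluded from the current account — financial account: new loans extended by domestic banks to foreign borrowers 800.47, acquisition of a foreign subsidiary by a resident firm (outward FDI) 355.70, domestic pension funds' purchases of foreign equities 249.72, foreign purchases of equities on the domestic stock exchange 915.91.)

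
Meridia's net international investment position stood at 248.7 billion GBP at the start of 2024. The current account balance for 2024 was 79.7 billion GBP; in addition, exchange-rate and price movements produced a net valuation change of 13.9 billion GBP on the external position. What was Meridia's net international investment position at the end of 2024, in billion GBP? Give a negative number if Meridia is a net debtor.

342.3

Change in NIIP = current account + net valuation change = 79.7 + 13.9 = 93.6
End-of-year NIIP = 248.7 + 93.6 = 342.3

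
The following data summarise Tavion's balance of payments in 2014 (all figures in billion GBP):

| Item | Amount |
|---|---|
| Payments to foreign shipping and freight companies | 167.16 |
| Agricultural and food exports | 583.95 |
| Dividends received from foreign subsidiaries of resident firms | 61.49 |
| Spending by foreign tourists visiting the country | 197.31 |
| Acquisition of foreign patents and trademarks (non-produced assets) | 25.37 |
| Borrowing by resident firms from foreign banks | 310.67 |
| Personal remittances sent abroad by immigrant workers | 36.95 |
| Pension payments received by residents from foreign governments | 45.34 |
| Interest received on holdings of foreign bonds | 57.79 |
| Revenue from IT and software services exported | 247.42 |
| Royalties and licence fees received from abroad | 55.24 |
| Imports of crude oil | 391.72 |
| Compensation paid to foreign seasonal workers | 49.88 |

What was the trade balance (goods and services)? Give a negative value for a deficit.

Goods: -391.72 + 583.95 = 192.23
Services: 197.31 + 247.42 + 55.24 - 167.16 = 332.81
Trade balance = 192.23 + 332.81 = 525.04
(Excluded from the trade balance — primary income: dividends received from foreign subsidiaries of resident firms 61.49, interest received on holdings of foreign bonds 57.79, compensation paid to foreign seasonal workers 49.88; capital account: acquisition of foreign patents and trademarks (non-produced assets) 25.37; financial account: borrowing by resident firms from foreign banks 310.67; secondary income: personal remittances sent abroad by immigrant workers 36.95, pension payments received by residents from foreign governments 45.34.)

525.04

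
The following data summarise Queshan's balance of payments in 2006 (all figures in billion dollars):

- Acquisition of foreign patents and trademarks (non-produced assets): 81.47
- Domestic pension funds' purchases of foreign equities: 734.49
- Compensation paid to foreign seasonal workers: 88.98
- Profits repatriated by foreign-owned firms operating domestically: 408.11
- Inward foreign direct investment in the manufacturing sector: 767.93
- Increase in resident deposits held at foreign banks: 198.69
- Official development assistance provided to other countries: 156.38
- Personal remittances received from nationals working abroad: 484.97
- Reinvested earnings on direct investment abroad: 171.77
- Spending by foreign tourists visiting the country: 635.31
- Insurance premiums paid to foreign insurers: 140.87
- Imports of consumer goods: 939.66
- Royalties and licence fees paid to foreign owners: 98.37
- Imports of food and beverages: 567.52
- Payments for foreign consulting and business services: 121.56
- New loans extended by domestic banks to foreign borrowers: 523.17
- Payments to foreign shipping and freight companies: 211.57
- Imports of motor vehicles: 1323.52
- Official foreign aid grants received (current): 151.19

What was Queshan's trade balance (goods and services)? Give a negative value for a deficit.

Goods: -939.66 - 1323.52 - 567.52 = -2830.70
Services: -98.37 + 635.31 - 121.56 - 211.57 - 140.87 = 62.94
Trade balance = -2830.70 + 62.94 = -2767.76
(Excluded from the trade balance — capital account: acquisition of foreign patents and trademarks (non-produced assets) 81.47; financial account: domestic pension funds' purchases of foreign equities 734.49, inward foreign direct investment in the manufacturing sector 767.93, increase in resident deposits held at foreign banks 198.69, new loans extended by domestic banks to foreign borrowers 523.17; primary income: compensation paid to foreign seasonal workers 88.98, profits repatriated by foreign-owned firms operating domestically 408.11, reinvested earnings on direct investment abroad 171.77; secondary income: official development assistance provided to other countries 156.38, personal remittances received from nationals working abroad 484.97, official foreign aid grants received (current) 151.19.)

-2767.76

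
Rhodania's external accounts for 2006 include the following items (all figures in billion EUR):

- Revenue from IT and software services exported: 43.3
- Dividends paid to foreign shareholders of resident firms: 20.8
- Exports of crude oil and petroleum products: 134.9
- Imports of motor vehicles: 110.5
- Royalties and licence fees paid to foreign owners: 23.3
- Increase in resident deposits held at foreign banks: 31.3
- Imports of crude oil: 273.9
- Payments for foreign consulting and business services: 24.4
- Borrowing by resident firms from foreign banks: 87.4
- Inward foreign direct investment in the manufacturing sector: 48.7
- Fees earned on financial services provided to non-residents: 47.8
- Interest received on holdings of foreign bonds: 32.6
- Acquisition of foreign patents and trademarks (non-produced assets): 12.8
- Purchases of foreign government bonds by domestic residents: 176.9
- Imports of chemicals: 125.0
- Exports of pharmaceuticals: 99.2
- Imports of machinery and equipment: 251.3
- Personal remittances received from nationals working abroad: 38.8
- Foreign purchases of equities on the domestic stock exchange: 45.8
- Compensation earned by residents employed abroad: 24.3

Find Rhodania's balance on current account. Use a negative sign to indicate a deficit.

-408.3

Goods: 134.9 - 110.5 - 273.9 - 125.0 - 251.3 + 99.2 = -526.6
Services: -24.4 - 23.3 + 47.8 + 43.3 = 43.4
Primary income: 24.3 + 32.6 - 20.8 = 36.1
Secondary income: 38.8
Current account = (-526.6) + 43.4 + 36.1 + 38.8 = -408.3
(Excluded from the current account — financial account: increase in resident deposits held at foreign banks 31.3, borrowing by resident firms from foreign banks 87.4, inward foreign direct investment in the manufacturing sector 48.7, purchases of foreign government bonds by domestic residents 176.9, foreign purchases of equities on the domestic stock exchange 45.8; capital account: acquisition of foreign patents and trademarks (non-produced assets) 12.8.)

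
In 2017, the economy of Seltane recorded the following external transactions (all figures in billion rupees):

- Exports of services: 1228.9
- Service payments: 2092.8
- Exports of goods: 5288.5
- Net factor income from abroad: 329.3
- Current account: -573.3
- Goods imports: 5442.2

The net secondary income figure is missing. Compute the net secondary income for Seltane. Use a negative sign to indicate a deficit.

115.0

Current account = goods balance + services balance + net primary income + net secondary income
Sum of the known components = -688.3
Net secondary income = CA - (known components) = -573.3 - (-688.3) = 115.0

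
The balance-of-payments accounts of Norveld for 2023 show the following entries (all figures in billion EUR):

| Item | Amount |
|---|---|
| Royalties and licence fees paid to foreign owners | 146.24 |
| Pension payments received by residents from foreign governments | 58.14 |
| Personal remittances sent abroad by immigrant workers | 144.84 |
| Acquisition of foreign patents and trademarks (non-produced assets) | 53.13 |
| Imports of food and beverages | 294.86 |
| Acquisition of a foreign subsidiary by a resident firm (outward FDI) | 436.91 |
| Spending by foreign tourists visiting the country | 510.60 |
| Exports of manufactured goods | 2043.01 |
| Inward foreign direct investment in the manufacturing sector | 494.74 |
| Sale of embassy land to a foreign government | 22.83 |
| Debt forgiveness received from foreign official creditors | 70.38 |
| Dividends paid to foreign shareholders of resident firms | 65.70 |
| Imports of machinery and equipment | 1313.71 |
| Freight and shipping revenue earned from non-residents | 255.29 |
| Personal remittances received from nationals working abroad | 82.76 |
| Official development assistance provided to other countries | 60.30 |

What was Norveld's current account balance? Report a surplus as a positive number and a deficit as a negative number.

924.15

Goods: -294.86 - 1313.71 + 2043.01 = 434.44
Services: 255.29 - 146.24 + 510.60 = 619.65
Primary income: -65.70
Secondary income: 82.76 + 58.14 - 144.84 - 60.30 = -64.24
Current account = 434.44 + 619.65 + (-65.70) + (-64.24) = 924.15
(Excluded from the current account — capital account: acquisition of foreign patents and trademarks (non-produced assets) 53.13, sale of embassy land to a foreign government 22.83, debt forgiveness received from foreign official creditors 70.38; financial account: acquisition of a foreign subsidiary by a resident firm (outward FDI) 436.91, inward foreign direct investment in the manufacturing sector 494.74.)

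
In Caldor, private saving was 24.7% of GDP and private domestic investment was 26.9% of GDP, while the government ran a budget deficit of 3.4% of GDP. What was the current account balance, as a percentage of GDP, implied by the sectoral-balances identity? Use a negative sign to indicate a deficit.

-5.6

By the sectoral-balances identity, CA = (S_private - I) + (T - G).
Private balance = 24.7 - 26.9 = -2.2
Government balance (T - G) = -3.4
CA = -2.2 + (-3.4) = -5.6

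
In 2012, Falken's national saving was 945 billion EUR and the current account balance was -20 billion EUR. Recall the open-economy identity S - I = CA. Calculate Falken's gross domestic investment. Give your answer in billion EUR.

965

S - I = CA (net lending to the rest of the world).
I = S - CA = 945 - (-20) = 965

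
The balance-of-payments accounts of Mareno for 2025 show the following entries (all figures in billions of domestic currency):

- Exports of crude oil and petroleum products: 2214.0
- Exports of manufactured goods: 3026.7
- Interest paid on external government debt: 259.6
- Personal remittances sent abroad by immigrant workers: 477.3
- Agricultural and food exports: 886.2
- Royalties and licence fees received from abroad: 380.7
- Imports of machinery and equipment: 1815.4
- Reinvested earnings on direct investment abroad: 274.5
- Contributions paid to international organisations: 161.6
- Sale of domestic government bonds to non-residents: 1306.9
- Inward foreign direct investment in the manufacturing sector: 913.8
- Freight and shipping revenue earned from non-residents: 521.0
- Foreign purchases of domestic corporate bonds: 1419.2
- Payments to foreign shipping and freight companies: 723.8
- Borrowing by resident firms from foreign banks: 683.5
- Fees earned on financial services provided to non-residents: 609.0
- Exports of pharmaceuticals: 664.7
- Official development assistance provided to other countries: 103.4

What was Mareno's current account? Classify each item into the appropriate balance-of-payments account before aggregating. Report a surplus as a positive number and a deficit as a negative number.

5035.7

Goods: 664.7 + 3026.7 + 2214.0 + 886.2 - 1815.4 = 4976.2
Services: -723.8 + 380.7 + 521.0 + 609.0 = 786.9
Primary income: 274.5 - 259.6 = 14.9
Secondary income: -161.6 - 477.3 - 103.4 = -742.3
Current account = 4976.2 + 786.9 + 14.9 + (-742.3) = 5035.7
(Excluded from the current account — financial account: sale of domestic government bonds to non-residents 1306.9, inward foreign direct investment in the manufacturing sector 913.8, foreign purchases of domestic corporate bonds 1419.2, borrowing by resident firms from foreign banks 683.5.)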